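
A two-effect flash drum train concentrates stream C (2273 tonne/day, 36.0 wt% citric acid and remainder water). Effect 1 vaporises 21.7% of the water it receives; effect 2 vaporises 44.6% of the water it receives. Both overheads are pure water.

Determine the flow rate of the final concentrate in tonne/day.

water in feed = 2273×0.640 = 1454.7 tonne/day.
After stage 1: water left = (1−0.217)×1454.7 = 1139; stream total = 1957.3 tonne/day.
After stage 2: water left = (1−0.446)×1139 = 631.03; final concentrate = 1449.3 tonne/day.

1449 tonne/day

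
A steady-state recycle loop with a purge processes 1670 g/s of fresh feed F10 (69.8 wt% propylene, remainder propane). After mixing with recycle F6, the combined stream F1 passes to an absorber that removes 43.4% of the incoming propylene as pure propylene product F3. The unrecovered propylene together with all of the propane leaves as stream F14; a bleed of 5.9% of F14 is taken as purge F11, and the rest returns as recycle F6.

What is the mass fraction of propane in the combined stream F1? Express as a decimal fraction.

0.774

propane enters only via F10 and leaves only via the purge: 1670×0.302 = 0.059×(propane in F14), and the absorber passes all propane, so propane in F1 = propane in F14 = 8548.1 g/s.
propylene in F1: m_A = 1670×0.698 + (1−0.059)·(1−0.434)·m_A, so m_A = 1165.7/0.4674 = 2494 g/s.
F1 = 2494 + 8548.1 = 11042 g/s.
propane fraction in F1 = 8548.1/11042 = 0.774.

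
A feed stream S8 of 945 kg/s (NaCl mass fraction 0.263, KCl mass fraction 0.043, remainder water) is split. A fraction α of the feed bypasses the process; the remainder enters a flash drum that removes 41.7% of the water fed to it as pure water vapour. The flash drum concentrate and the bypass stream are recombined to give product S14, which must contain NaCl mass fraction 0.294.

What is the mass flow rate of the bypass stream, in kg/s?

600.7 kg/s

All 945×0.263 = 248.54 kg/s of NaCl reaches S14, so S14 = 248.54/0.294 = 845.36 kg/s and vapour = 99.643 kg/s.
The evaporator receives (1−α)·945 of feed at 0.694 water and removes 0.417 of that water:
0.417×0.694×(1−α)×945 = 99.643
(1−α) = 99.643/273.48 = 0.3644;  α = 0.6356.
Bypass flow = 0.6356×945 = 600.69 kg/s.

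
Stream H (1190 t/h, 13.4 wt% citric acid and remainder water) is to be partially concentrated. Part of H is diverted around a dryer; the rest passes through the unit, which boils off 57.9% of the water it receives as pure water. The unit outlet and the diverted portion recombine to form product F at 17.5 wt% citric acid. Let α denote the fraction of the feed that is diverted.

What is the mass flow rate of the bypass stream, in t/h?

634 t/h

All 1190×0.134 = 159.46 t/h of citric acid reaches F, so F = 159.46/0.175 = 911.2 t/h and vapour = 278.8 t/h.
The evaporator receives (1−α)·1190 of feed at 0.866 water and removes 0.579 of that water:
0.579×0.866×(1−α)×1190 = 278.8
(1−α) = 278.8/596.68 = 0.4673;  α = 0.5327.
Bypass flow = 0.5327×1190 = 633.97 t/h.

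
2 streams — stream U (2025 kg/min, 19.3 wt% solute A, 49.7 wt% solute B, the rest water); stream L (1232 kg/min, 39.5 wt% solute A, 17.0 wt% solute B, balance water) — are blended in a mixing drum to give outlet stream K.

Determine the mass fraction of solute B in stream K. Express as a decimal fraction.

0.373

Total flow out = 2025 + 1232 = 3257 kg/min.
solute B in = 2025×0.497 + 1232×0.170 = 1215.9 kg/min.
solute B mass fraction in K = 1215.9/3257 = 0.373.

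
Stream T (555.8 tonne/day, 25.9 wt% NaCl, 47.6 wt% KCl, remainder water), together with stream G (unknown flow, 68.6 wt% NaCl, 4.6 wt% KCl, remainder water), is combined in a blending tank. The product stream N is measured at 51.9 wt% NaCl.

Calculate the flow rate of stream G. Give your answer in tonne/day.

Let G be the unknown flow. Total out = 555.8 + G.
NaCl balance: 143.95 + 0.686·G = 0.519·(555.8 + G)
(0.686 − 0.519)·G = 0.519×555.8 − 143.95 = 144.51
G = 144.51 / 0.167 = 865.32 tonne/day

865.3 tonne/day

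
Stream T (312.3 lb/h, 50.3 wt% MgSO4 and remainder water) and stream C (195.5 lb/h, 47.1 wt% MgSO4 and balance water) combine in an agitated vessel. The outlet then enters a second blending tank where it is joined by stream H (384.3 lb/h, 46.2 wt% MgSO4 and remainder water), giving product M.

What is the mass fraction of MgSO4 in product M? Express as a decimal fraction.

Overall, product flow = 892.1 lb/h.
MgSO4 in = 312.3×0.503 + 195.5×0.471 + 384.3×0.462 = 426.71 lb/h.
MgSO4 fraction in M = 0.4783.

0.4783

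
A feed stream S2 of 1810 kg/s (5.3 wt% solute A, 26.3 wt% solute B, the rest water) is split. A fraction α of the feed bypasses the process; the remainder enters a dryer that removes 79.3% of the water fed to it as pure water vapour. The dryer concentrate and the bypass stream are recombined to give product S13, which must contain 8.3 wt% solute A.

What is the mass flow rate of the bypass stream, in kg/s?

All 1810×0.053 = 95.93 kg/s of solute A reaches S13, so S13 = 95.93/0.083 = 1155.8 kg/s and vapour = 654.22 kg/s.
The evaporator receives (1−α)·1810 of feed at 0.684 water and removes 0.793 of that water:
0.793×0.684×(1−α)×1810 = 654.22
(1−α) = 654.22/981.77 = 0.6664;  α = 0.3336.
Bypass flow = 0.3336×1810 = 603.87 kg/s.

603.9 kg/s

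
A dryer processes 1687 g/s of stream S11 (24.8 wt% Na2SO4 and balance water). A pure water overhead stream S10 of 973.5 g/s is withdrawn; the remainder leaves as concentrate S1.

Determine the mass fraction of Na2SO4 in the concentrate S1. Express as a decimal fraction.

Na2SO4 is not removed: 1687×0.248 = 418.38 g/s of Na2SO4 enters S1.
Concentrate = 1687 − 973.5 = 713.5 g/s.
Mass fraction = 418.38/713.5 = 0.586.

0.586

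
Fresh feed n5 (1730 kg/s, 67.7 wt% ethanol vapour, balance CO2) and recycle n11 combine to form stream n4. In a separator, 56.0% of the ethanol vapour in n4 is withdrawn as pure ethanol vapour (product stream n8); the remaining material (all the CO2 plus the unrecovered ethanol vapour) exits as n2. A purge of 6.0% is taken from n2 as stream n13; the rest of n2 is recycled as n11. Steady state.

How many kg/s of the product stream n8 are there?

ethanol vapour in n4: m_A = 1730×0.677 + (1−0.060)·(1−0.560)·m_A, so m_A = 1171.2/0.5864 = 1997.3 kg/s.
Product n8 = 0.560×1997.3 = 1118.5 kg/s.

1118 kg/s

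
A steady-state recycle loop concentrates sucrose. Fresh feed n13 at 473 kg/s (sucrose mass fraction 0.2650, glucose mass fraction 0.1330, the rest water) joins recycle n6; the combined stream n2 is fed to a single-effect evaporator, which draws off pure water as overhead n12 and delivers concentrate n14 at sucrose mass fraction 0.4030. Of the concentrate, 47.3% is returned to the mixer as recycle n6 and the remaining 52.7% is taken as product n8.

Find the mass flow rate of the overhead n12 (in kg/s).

Overall sucrose balance (none leaves overhead): sucrose in fresh feed = sucrose in product, i.e. 473×0.265 = (1−0.473)·n14·0.403.
n14 = 125.35/(0.403×0.527) = 590.19 kg/s.
Recycle n6 = 0.473×590.19 = 279.16 kg/s.
Combined feed n2 = 473 + 279.16 = 752.16 kg/s.
Overhead n12 = n2 − n14 = 752.16 − 590.19 = 161.97 kg/s.

162 kg/s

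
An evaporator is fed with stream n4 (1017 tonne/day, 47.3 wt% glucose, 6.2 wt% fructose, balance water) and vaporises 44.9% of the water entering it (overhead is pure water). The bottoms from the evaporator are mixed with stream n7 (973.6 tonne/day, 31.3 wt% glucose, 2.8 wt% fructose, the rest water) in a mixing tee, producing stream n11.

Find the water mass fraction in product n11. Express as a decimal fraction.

Vapour removed = 0.449×0.465×1017 = 212.33 tonne/day; concentrate = 804.67 tonne/day.
water reaching the mixer = 260.57 (from concentrate) + 973.6×0.659 = 902.17 tonne/day.
Product flow = 804.67 + 973.6 = 1778.3 tonne/day; water fraction = 0.507.

0.507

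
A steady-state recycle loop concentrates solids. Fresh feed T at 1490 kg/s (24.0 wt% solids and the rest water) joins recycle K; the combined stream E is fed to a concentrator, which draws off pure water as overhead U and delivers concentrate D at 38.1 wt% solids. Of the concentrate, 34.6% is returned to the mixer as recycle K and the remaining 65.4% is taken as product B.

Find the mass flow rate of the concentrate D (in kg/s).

1435 kg/s

Overall solids balance (none leaves overhead): solids in fresh feed = solids in product, i.e. 1490×0.240 = (1−0.346)·D·0.381.
D = 357.6/(0.381×0.654) = 1435.1 kg/s.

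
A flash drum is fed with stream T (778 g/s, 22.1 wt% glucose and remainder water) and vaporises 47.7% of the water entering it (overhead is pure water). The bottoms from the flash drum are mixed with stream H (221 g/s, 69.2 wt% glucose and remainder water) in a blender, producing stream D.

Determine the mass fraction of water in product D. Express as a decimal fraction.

Vapour removed = 0.477×0.779×778 = 289.09 g/s; concentrate = 488.91 g/s.
water reaching the mixer = 316.97 (from concentrate) + 221×0.308 = 385.04 g/s.
Product flow = 488.91 + 221 = 709.91 g/s; water fraction = 0.542.

0.542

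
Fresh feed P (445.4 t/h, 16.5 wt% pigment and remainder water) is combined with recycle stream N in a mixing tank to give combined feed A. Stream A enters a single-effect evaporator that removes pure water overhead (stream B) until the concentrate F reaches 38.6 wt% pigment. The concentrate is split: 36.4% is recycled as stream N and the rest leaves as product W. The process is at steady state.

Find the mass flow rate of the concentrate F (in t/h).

299.4 t/h

Overall pigment balance (none leaves overhead): pigment in fresh feed = pigment in product, i.e. 445.4×0.165 = (1−0.364)·F·0.386.
F = 73.491/(0.386×0.636) = 299.36 t/h.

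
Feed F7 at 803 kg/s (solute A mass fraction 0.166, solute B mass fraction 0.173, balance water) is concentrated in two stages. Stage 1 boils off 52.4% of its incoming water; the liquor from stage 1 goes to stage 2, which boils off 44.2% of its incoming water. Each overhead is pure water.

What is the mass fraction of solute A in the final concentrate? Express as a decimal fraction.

water in feed = 803×0.661 = 530.78 kg/s.
After stage 1: water left = (1−0.524)×530.78 = 252.65; stream total = 524.87 kg/s.
After stage 2: water left = (1−0.442)×252.65 = 140.98; final concentrate = 413.2 kg/s.
solute A fraction = 133.3/413.2 = 0.323.

0.323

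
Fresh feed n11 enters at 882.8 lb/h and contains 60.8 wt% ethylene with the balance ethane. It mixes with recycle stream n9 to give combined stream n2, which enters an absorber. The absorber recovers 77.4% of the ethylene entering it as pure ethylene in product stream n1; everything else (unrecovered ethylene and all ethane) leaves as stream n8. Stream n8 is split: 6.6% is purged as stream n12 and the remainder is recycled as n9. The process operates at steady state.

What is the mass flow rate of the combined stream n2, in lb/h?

5924 lb/h

ethane enters only via n11 and leaves only via the purge: 882.8×0.392 = 0.066×(ethane in n8), and the absorber passes all ethane, so ethane in n2 = ethane in n8 = 5243.3 lb/h.
ethylene in n2: m_A = 882.8×0.608 + (1−0.066)·(1−0.774)·m_A, so m_A = 536.74/0.7889 = 680.35 lb/h.
n2 = 680.35 + 5243.3 = 5923.7 lb/h.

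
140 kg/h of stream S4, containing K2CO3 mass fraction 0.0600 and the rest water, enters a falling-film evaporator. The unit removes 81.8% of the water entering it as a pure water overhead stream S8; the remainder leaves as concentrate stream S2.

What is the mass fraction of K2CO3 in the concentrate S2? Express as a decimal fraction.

K2CO3 is not removed: 140×0.060 = 8.4 kg/h of K2CO3 enters S2.
water entering = 140×0.940 = 131.6 kg/h; overhead removed = 0.818×131.6 = 107.65 kg/h.
Concentrate = 140 − 107.65 = 32.351 kg/h.
Mass fraction = 8.4/32.351 = 0.2597.

0.2597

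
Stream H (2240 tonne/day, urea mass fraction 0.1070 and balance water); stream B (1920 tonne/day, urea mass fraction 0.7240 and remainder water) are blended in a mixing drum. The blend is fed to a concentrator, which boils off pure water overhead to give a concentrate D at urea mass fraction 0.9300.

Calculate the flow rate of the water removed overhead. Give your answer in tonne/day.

2408 tonne/day

urea entering = 2240×0.107 + 1920×0.724 = 1629.8 tonne/day.
All urea reports to D, so D = 1629.8/0.930 = 1752.4 tonne/day.
Total feed = 4160 tonne/day; overhead = 4160 − 1752.4 = 2407.6 tonne/day.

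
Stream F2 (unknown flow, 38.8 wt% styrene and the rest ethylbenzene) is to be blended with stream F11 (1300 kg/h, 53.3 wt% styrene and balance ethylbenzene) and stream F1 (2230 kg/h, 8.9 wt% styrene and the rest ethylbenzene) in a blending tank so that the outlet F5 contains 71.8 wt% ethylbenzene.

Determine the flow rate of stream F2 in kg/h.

Let F2 be the unknown flow. Total out = 3530 + F2.
ethylbenzene balance: 2638.6 + 0.612·F2 = 0.718·(3530 + F2)
(0.612 − 0.718)·F2 = 0.718×3530 − 2638.6 = -104.09
F2 = -104.09 / -0.106 = 981.98 kg/h

982 kg/h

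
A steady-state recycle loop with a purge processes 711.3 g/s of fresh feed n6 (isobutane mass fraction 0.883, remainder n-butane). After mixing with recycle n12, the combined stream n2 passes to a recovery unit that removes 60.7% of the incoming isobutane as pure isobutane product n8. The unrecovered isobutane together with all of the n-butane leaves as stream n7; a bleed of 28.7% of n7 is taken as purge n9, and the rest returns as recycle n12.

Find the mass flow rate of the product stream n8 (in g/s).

isobutane in n2: m_A = 711.3×0.883 + (1−0.287)·(1−0.607)·m_A, so m_A = 628.08/0.7198 = 872.58 g/s.
Product n8 = 0.607×872.58 = 529.66 g/s.

529.7 g/s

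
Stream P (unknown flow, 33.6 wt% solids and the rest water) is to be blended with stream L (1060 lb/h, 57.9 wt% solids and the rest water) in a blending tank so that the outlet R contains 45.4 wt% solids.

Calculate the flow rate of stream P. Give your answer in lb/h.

Let P be the unknown flow. Total out = 1060 + P.
solids balance: 613.74 + 0.336·P = 0.454·(1060 + P)
(0.336 − 0.454)·P = 0.454×1060 − 613.74 = -132.5
P = -132.5 / -0.118 = 1122.9 lb/h

1123 lb/h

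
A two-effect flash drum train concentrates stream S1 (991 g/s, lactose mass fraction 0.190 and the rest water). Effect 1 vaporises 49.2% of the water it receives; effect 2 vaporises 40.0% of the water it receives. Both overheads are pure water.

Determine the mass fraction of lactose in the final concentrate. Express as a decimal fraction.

water in feed = 991×0.810 = 802.71 g/s.
After stage 1: water left = (1−0.492)×802.71 = 407.78; stream total = 596.07 g/s.
After stage 2: water left = (1−0.400)×407.78 = 244.67; final concentrate = 432.96 g/s.
lactose fraction = 188.29/432.96 = 0.435.

0.435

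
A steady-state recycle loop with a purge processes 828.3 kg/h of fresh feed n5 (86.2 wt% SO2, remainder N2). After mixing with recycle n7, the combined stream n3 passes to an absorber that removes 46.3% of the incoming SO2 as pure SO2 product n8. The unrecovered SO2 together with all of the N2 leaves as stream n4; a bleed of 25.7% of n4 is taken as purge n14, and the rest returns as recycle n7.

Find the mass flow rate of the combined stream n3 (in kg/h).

1633 kg/h

N2 enters only via n5 and leaves only via the purge: 828.3×0.138 = 0.257×(N2 in n4), and the absorber passes all N2, so N2 in n3 = N2 in n4 = 444.77 kg/h.
SO2 in n3: m_A = 828.3×0.862 + (1−0.257)·(1−0.463)·m_A, so m_A = 713.99/0.6010 = 1188 kg/h.
n3 = 1188 + 444.77 = 1632.8 kg/h.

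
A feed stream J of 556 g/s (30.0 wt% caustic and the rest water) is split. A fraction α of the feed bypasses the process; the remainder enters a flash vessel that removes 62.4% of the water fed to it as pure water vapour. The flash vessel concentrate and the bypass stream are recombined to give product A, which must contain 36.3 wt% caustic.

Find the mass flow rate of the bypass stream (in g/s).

All 556×0.300 = 166.8 g/s of caustic reaches A, so A = 166.8/0.363 = 459.5 g/s and vapour = 96.496 g/s.
The evaporator receives (1−α)·556 of feed at 0.700 water and removes 0.624 of that water:
0.624×0.700×(1−α)×556 = 96.496
(1−α) = 96.496/242.86 = 0.3973;  α = 0.6027.
Bypass flow = 0.6027×556 = 335.08 g/s.

335.1 g/s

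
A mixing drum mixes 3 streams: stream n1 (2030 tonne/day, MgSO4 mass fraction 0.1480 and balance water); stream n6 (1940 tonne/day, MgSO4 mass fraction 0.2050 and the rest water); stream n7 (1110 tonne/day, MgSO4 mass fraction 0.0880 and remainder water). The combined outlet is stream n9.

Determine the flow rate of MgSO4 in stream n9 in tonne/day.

MgSO4 out = MgSO4 in = 2030×0.148 + 1940×0.205 + 1110×0.088 = 795.82 tonne/day.

795.8 tonne/day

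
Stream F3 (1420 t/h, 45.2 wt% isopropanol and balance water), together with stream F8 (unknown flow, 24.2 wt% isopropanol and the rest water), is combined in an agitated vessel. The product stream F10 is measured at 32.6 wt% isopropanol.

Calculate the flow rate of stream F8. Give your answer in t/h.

2130 t/h

Let F8 be the unknown flow. Total out = 1420 + F8.
isopropanol balance: 641.84 + 0.242·F8 = 0.326·(1420 + F8)
(0.242 − 0.326)·F8 = 0.326×1420 − 641.84 = -178.92
F8 = -178.92 / -0.084 = 2130 t/h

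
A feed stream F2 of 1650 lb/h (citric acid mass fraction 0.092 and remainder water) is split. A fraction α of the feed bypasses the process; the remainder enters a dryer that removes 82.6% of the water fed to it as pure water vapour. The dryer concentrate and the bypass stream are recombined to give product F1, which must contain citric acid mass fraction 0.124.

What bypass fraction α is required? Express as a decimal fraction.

All 1650×0.092 = 151.8 lb/h of citric acid reaches F1, so F1 = 151.8/0.124 = 1224.2 lb/h and vapour = 425.81 lb/h.
The evaporator receives (1−α)·1650 of feed at 0.908 water and removes 0.826 of that water:
0.826×0.908×(1−α)×1650 = 425.81
(1−α) = 425.81/1237.5 = 0.3441;  α = 0.6559.

0.656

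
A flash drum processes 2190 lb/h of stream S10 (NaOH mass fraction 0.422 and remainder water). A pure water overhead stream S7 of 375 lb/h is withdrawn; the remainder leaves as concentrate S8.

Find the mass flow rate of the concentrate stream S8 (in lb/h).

1815 lb/h

Concentrate = 2190 − 375 = 1815 lb/h.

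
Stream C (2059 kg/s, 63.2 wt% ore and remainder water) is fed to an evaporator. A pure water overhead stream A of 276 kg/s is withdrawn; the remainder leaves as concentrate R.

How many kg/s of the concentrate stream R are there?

Concentrate = 2059 − 276 = 1783 kg/s.

1783 kg/s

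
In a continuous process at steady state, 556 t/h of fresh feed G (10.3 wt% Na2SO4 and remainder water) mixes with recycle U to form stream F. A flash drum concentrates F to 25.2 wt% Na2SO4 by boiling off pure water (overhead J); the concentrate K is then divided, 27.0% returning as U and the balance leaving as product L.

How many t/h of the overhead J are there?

328.7 t/h

Overall Na2SO4 balance (none leaves overhead): Na2SO4 in fresh feed = Na2SO4 in product, i.e. 556×0.103 = (1−0.270)·K·0.252.
K = 57.268/(0.252×0.730) = 311.31 t/h.
Recycle U = 0.270×311.31 = 84.053 t/h.
Combined feed F = 556 + 84.053 = 640.05 t/h.
Overhead J = F − K = 640.05 − 311.31 = 328.75 t/h.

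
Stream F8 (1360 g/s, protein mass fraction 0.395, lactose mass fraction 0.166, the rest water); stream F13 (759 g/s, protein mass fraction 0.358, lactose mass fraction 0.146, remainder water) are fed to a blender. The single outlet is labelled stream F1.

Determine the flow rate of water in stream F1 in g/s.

973.5 g/s

water out = water in = 1360×0.439 + 759×0.496 = 973.5 g/s.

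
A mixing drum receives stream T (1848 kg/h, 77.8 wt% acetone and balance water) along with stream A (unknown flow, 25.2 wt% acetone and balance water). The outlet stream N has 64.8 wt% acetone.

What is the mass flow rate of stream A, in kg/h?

606.7 kg/h

Let A be the unknown flow. Total out = 1848 + A.
acetone balance: 1437.7 + 0.252·A = 0.648·(1848 + A)
(0.252 − 0.648)·A = 0.648×1848 − 1437.7 = -240.24
A = -240.24 / -0.396 = 606.67 kg/h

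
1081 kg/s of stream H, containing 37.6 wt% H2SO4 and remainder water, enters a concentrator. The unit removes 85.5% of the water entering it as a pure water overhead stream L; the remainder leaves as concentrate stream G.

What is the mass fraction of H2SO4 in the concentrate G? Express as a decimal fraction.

0.806

H2SO4 is not removed: 1081×0.376 = 406.46 kg/s of H2SO4 enters G.
water entering = 1081×0.624 = 674.54 kg/s; overhead removed = 0.855×674.54 = 576.74 kg/s.
Concentrate = 1081 − 576.74 = 504.26 kg/s.
Mass fraction = 406.46/504.26 = 0.806.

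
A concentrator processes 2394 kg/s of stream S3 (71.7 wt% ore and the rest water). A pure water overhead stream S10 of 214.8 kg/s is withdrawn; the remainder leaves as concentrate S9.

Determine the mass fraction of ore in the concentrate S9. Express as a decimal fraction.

0.788

ore is not removed: 2394×0.717 = 1716.5 kg/s of ore enters S9.
Concentrate = 2394 − 214.8 = 2179.2 kg/s.
Mass fraction = 1716.5/2179.2 = 0.788.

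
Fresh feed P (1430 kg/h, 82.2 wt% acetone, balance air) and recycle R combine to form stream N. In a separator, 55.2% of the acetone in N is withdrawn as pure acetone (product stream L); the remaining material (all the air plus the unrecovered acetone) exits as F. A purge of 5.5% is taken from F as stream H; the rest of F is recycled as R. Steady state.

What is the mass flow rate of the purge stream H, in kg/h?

304.8 kg/h

air enters only via P and leaves only via the purge: 1430×0.178 = 0.055×(air in F), and the separator passes all air, so air in N = air in F = 4628 kg/h.
acetone in N: m_A = 1430×0.822 + (1−0.055)·(1−0.552)·m_A, so m_A = 1175.5/0.5766 = 2038.5 kg/h.
F = (1−0.552)×2038.5 + 4628 = 5541.2 kg/h.
Purge H = 0.055×5541.2 = 304.77 kg/h.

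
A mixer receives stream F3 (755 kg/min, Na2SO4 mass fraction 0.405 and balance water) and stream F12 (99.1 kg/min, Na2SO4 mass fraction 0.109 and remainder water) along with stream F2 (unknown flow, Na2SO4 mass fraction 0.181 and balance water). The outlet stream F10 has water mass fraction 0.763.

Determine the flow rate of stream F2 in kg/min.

Let F2 be the unknown flow. Total out = 854.1 + F2.
water balance: 537.52 + 0.819·F2 = 0.763·(854.1 + F2)
(0.819 − 0.763)·F2 = 0.763×854.1 − 537.52 = 114.16
F2 = 114.16 / 0.056 = 2038.5 kg/min

2038 kg/min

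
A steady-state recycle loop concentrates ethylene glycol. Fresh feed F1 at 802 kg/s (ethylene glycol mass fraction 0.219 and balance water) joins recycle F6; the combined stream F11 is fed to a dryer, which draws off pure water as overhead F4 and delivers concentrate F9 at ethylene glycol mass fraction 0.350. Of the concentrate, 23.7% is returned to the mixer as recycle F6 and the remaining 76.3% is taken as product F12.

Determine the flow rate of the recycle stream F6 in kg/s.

155.9 kg/s

Overall ethylene glycol balance (none leaves overhead): ethylene glycol in fresh feed = ethylene glycol in product, i.e. 802×0.219 = (1−0.237)·F9·0.350.
F9 = 175.64/(0.350×0.763) = 657.7 kg/s.
Recycle F6 = 0.237×657.7 = 155.87 kg/s.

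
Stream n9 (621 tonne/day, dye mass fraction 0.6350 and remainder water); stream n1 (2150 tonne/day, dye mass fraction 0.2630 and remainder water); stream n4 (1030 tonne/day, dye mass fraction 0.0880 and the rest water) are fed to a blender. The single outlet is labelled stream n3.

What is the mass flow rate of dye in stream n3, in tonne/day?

1050 tonne/day

dye out = dye in = 621×0.635 + 2150×0.263 + 1030×0.088 = 1050.4 tonne/day.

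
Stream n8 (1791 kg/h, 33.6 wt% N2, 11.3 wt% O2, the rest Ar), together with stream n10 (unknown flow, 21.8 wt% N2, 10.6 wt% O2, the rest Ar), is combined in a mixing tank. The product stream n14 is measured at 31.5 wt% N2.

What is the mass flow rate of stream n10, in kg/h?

387.7 kg/h

Let n10 be the unknown flow. Total out = 1791 + n10.
N2 balance: 601.78 + 0.218·n10 = 0.315·(1791 + n10)
(0.218 − 0.315)·n10 = 0.315×1791 − 601.78 = -37.611
n10 = -37.611 / -0.097 = 387.74 kg/h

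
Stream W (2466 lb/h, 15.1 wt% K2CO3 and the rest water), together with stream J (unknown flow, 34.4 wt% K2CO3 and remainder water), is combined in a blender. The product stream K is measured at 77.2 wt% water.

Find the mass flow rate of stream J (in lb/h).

1637 lb/h

Let J be the unknown flow. Total out = 2466 + J.
water balance: 2093.6 + 0.656·J = 0.772·(2466 + J)
(0.656 − 0.772)·J = 0.772×2466 − 2093.6 = -189.88
J = -189.88 / -0.116 = 1636.9 lb/h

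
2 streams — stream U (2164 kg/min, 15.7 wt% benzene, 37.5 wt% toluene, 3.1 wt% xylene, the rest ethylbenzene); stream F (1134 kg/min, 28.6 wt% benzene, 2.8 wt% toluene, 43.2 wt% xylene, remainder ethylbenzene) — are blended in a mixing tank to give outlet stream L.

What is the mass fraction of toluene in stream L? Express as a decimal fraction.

0.256

Total flow out = 2164 + 1134 = 3298 kg/min.
toluene in = 2164×0.375 + 1134×0.028 = 843.25 kg/min.
toluene mass fraction in L = 843.25/3298 = 0.256.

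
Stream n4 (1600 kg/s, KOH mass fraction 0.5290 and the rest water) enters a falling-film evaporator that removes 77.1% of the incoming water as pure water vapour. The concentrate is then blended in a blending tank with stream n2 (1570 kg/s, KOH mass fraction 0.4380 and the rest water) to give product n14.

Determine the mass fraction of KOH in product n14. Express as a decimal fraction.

Vapour removed = 0.771×0.471×1600 = 581.03 kg/s; concentrate = 1019 kg/s.
KOH reaching the mixer = 846.4 (from concentrate) + 1570×0.438 = 1534.1 kg/s.
Product flow = 1019 + 1570 = 2589 kg/s; KOH fraction = 0.5925.

0.5925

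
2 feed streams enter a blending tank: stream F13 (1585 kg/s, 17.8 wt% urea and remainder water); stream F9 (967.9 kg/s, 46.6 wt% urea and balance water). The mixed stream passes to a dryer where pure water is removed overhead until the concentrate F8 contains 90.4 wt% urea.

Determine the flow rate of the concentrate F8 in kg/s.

urea entering = 1585×0.178 + 967.9×0.466 = 733.17 kg/s.
All urea reports to F8, so F8 = 733.17/0.904 = 811.03 kg/s.

811 kg/s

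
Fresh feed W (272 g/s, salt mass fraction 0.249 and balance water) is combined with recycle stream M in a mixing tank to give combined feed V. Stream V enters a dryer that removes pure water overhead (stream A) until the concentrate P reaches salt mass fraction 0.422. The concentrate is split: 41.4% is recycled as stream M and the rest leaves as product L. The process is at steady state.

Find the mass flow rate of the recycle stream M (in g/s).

113.4 g/s

Overall salt balance (none leaves overhead): salt in fresh feed = salt in product, i.e. 272×0.249 = (1−0.414)·P·0.422.
P = 67.728/(0.422×0.586) = 273.88 g/s.
Recycle M = 0.414×273.88 = 113.39 g/s.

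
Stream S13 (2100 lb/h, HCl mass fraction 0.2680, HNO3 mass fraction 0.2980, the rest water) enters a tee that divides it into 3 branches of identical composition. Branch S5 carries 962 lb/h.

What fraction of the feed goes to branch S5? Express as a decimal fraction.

0.458

Fraction to S5 = 962/2100 = 0.4581.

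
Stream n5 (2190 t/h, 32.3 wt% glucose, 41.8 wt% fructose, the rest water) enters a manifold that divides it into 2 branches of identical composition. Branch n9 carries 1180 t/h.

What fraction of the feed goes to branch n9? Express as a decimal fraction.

Fraction to n9 = 1180/2190 = 0.5388.

0.539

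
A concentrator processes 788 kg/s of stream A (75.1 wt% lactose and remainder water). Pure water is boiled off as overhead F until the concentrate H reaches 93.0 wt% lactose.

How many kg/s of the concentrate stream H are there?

636.3 kg/s

lactose is conserved: 788×0.751 = 591.79 kg/s all reports to the concentrate.
Concentrate = 591.79/(target fraction) = 636.33 kg/s.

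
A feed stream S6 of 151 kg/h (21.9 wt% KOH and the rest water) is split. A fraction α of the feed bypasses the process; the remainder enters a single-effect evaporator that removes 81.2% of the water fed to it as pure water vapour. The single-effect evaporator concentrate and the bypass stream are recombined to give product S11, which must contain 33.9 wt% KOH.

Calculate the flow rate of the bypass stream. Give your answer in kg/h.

All 151×0.219 = 33.069 kg/h of KOH reaches S11, so S11 = 33.069/0.339 = 97.549 kg/h and vapour = 53.451 kg/h.
The evaporator receives (1−α)·151 of feed at 0.781 water and removes 0.812 of that water:
0.812×0.781×(1−α)×151 = 53.451
(1−α) = 53.451/95.76 = 0.5582;  α = 0.4418.
Bypass flow = 0.4418×151 = 66.715 kg/h.

66.71 kg/h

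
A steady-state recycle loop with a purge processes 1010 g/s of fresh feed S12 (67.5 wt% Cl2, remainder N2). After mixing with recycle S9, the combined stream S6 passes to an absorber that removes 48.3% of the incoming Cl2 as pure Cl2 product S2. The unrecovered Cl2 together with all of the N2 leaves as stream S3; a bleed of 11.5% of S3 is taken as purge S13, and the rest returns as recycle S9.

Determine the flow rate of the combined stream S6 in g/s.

N2 enters only via S12 and leaves only via the purge: 1010×0.325 = 0.115×(N2 in S3), and the absorber passes all N2, so N2 in S6 = N2 in S3 = 2854.3 g/s.
Cl2 in S6: m_A = 1010×0.675 + (1−0.115)·(1−0.483)·m_A, so m_A = 681.75/0.5425 = 1256.8 g/s.
S6 = 1256.8 + 2854.3 = 4111.1 g/s.

4111 g/s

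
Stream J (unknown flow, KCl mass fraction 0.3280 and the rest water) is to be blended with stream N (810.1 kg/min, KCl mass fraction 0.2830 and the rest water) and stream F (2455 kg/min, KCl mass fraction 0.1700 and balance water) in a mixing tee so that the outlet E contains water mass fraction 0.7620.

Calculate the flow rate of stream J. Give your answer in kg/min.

Let J be the unknown flow. Total out = 3265.1 + J.
water balance: 2618.5 + 0.672·J = 0.762·(3265.1 + J)
(0.672 − 0.762)·J = 0.762×3265.1 − 2618.5 = -130.49
J = -130.49 / -0.090 = 1449.8 kg/min

1450 kg/min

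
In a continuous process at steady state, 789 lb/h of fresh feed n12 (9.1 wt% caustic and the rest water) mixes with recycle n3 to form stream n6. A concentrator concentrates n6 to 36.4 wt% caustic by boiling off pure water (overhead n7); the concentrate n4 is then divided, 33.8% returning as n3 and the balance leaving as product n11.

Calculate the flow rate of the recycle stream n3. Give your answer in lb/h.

Overall caustic balance (none leaves overhead): caustic in fresh feed = caustic in product, i.e. 789×0.091 = (1−0.338)·n4·0.364.
n4 = 71.799/(0.364×0.662) = 297.96 lb/h.
Recycle n3 = 0.338×297.96 = 100.71 lb/h.

100.7 lb/h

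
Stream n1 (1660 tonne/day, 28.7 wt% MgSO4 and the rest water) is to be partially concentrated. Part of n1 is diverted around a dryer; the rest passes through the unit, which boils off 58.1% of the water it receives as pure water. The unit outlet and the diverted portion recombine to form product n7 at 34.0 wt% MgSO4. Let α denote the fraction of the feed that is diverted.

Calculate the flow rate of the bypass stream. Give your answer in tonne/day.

1035 tonne/day

All 1660×0.287 = 476.42 tonne/day of MgSO4 reaches n7, so n7 = 476.42/0.340 = 1401.2 tonne/day and vapour = 258.76 tonne/day.
The evaporator receives (1−α)·1660 of feed at 0.713 water and removes 0.581 of that water:
0.581×0.713×(1−α)×1660 = 258.76
(1−α) = 258.76/687.66 = 0.3763;  α = 0.6237.
Bypass flow = 0.6237×1660 = 1035.3 tonne/day.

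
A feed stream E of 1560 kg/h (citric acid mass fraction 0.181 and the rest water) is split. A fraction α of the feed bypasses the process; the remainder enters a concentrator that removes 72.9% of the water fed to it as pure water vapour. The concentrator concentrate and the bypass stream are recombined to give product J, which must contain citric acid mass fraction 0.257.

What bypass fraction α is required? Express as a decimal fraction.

All 1560×0.181 = 282.36 kg/h of citric acid reaches J, so J = 282.36/0.257 = 1098.7 kg/h and vapour = 461.32 kg/h.
The evaporator receives (1−α)·1560 of feed at 0.819 water and removes 0.729 of that water:
0.729×0.819×(1−α)×1560 = 461.32
(1−α) = 461.32/931.4 = 0.4953;  α = 0.5047.

0.505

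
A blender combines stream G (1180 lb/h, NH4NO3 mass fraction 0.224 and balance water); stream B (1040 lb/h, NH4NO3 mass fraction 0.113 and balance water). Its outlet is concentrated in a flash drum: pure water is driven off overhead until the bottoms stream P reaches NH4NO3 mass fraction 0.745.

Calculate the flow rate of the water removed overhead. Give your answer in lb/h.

1707 lb/h

NH4NO3 entering = 1180×0.224 + 1040×0.113 = 381.84 lb/h.
All NH4NO3 reports to P, so P = 381.84/0.745 = 512.54 lb/h.
Total feed = 2220 lb/h; overhead = 2220 − 512.54 = 1707.5 lb/h.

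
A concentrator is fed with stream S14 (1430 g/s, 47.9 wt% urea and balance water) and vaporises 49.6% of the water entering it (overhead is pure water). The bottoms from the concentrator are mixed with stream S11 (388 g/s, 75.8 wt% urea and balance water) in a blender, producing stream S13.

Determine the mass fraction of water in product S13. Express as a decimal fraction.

0.324

Vapour removed = 0.496×0.521×1430 = 369.53 g/s; concentrate = 1060.5 g/s.
water reaching the mixer = 375.5 (from concentrate) + 388×0.242 = 469.39 g/s.
Product flow = 1060.5 + 388 = 1448.5 g/s; water fraction = 0.324.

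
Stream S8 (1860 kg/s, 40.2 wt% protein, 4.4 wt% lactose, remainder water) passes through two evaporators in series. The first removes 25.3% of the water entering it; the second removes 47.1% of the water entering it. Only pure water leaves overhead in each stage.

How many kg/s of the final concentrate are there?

water in feed = 1860×0.554 = 1030.4 kg/s.
After stage 1: water left = (1−0.253)×1030.4 = 769.74; stream total = 1599.3 kg/s.
After stage 2: water left = (1−0.471)×769.74 = 407.19; final concentrate = 1236.8 kg/s.

1237 kg/s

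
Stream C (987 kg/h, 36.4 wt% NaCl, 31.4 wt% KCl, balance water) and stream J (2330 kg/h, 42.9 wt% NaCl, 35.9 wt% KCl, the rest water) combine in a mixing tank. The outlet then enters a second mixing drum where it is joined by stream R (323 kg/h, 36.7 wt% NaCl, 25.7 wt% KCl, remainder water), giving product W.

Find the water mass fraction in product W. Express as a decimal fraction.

Overall, product flow = 3640 kg/h.
water in = 987×0.322 + 2330×0.212 + 323×0.376 = 933.22 kg/h.
water fraction in W = 0.2564.

0.2564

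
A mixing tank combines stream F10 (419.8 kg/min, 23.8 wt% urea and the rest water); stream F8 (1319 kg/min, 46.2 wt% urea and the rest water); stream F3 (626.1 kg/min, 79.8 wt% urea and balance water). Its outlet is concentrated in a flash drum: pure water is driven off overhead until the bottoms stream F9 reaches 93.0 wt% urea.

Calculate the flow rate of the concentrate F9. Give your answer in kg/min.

1300 kg/min

urea entering = 419.8×0.238 + 1319×0.462 + 626.1×0.798 = 1208.9 kg/min.
All urea reports to F9, so F9 = 1208.9/0.930 = 1299.9 kg/min.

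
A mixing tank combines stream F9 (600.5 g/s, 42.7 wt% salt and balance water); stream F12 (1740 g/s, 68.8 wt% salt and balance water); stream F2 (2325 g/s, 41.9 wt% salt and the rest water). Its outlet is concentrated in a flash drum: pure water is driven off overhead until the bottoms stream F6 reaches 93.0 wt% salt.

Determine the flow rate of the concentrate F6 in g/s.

2610 g/s

salt entering = 600.5×0.427 + 1740×0.688 + 2325×0.419 = 2427.7 g/s.
All salt reports to F6, so F6 = 2427.7/0.930 = 2610.4 g/s.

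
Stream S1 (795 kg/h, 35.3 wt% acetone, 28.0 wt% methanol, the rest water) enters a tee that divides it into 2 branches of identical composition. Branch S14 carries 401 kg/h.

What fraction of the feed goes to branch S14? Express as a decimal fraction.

0.504

Fraction to S14 = 401/795 = 0.5044.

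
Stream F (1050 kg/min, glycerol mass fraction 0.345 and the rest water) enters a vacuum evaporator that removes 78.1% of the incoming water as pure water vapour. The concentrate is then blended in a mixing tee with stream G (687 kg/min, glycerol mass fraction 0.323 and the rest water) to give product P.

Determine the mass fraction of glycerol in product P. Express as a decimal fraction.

Vapour removed = 0.781×0.655×1050 = 537.13 kg/min; concentrate = 512.87 kg/min.
glycerol reaching the mixer = 362.25 (from concentrate) + 687×0.323 = 584.15 kg/min.
Product flow = 512.87 + 687 = 1199.9 kg/min; glycerol fraction = 0.487.

0.487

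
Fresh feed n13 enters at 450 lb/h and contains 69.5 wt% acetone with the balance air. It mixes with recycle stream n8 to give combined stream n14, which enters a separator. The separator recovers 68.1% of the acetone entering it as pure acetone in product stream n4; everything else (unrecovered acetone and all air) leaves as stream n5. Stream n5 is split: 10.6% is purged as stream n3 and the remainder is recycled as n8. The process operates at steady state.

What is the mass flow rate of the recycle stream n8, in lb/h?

air enters only via n13 and leaves only via the purge: 450×0.305 = 0.106×(air in n5), and the separator passes all air, so air in n14 = air in n5 = 1294.8 lb/h.
acetone in n14: m_A = 450×0.695 + (1−0.106)·(1−0.681)·m_A, so m_A = 312.75/0.7148 = 437.53 lb/h.
n5 = (1−0.681)×437.53 + 1294.8 = 1434.4 lb/h.
Recycle n8 = (1−0.106)×1434.4 = 1282.3 lb/h.

1282 lb/h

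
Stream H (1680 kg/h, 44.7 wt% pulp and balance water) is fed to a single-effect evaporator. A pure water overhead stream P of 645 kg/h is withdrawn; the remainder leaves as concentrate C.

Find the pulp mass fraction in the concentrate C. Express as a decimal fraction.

pulp is not removed: 1680×0.447 = 750.96 kg/h of pulp enters C.
Concentrate = 1680 − 645 = 1035 kg/h.
Mass fraction = 750.96/1035 = 0.726.

0.726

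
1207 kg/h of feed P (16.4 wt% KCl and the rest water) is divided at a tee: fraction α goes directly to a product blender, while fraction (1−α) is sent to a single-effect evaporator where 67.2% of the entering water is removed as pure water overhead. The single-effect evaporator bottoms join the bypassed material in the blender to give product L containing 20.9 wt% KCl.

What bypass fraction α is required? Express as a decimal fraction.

All 1207×0.164 = 197.95 kg/h of KCl reaches L, so L = 197.95/0.209 = 947.12 kg/h and vapour = 259.88 kg/h.
The evaporator receives (1−α)·1207 of feed at 0.836 water and removes 0.672 of that water:
0.672×0.836×(1−α)×1207 = 259.88
(1−α) = 259.88/678.08 = 0.3833;  α = 0.6167.

0.617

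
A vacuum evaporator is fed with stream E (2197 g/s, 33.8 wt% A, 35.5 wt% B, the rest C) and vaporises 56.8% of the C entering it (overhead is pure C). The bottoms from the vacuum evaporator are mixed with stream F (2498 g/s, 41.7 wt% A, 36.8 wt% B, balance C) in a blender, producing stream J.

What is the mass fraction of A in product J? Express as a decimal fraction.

Vapour removed = 0.568×0.307×2197 = 383.1 g/s; concentrate = 1813.9 g/s.
A reaching the mixer = 742.59 (from concentrate) + 2498×0.417 = 1784.3 g/s.
Product flow = 1813.9 + 2498 = 4311.9 g/s; A fraction = 0.414.

0.414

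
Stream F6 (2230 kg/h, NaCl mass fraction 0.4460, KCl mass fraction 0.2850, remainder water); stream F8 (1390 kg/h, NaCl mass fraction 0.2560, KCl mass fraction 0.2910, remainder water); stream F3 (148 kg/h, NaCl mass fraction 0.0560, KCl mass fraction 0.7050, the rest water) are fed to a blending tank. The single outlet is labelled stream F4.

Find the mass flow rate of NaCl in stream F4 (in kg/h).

1359 kg/h

NaCl out = NaCl in = 2230×0.446 + 1390×0.256 + 148×0.056 = 1358.7 kg/h.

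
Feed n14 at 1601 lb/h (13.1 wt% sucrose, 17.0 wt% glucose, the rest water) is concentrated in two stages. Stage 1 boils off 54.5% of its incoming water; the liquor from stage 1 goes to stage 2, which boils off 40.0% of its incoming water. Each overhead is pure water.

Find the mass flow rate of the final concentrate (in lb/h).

water in feed = 1601×0.699 = 1119.1 lb/h.
After stage 1: water left = (1−0.545)×1119.1 = 509.19; stream total = 991.09 lb/h.
After stage 2: water left = (1−0.400)×509.19 = 305.51; final concentrate = 787.42 lb/h.

787.4 lb/h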